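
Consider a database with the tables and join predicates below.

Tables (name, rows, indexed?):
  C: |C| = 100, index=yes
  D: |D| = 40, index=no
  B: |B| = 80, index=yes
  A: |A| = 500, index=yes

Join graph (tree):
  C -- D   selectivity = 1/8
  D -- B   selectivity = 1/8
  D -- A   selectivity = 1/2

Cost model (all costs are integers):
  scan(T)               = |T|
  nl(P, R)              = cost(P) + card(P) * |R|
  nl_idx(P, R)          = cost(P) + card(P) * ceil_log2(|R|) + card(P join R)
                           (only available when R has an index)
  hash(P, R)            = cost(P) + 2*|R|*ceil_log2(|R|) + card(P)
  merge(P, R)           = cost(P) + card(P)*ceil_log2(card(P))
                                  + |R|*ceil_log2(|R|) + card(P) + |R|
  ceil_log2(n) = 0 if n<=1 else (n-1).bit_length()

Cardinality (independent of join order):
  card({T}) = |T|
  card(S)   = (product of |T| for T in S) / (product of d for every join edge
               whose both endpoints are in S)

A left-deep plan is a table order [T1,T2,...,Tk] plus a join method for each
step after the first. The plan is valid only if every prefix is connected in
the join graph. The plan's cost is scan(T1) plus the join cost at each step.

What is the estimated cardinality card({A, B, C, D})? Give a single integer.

Tables in S: A(500), B(80), C(100), D(40)
Edges inside S: C-D(d=8), D-B(d=8), D-A(d=2)
numerator = 500 * 80 * 100 * 40 = 160000000
denominator = 8 * 8 * 2 = 128
card(S) = 160000000 / 128 = 1250000

1250000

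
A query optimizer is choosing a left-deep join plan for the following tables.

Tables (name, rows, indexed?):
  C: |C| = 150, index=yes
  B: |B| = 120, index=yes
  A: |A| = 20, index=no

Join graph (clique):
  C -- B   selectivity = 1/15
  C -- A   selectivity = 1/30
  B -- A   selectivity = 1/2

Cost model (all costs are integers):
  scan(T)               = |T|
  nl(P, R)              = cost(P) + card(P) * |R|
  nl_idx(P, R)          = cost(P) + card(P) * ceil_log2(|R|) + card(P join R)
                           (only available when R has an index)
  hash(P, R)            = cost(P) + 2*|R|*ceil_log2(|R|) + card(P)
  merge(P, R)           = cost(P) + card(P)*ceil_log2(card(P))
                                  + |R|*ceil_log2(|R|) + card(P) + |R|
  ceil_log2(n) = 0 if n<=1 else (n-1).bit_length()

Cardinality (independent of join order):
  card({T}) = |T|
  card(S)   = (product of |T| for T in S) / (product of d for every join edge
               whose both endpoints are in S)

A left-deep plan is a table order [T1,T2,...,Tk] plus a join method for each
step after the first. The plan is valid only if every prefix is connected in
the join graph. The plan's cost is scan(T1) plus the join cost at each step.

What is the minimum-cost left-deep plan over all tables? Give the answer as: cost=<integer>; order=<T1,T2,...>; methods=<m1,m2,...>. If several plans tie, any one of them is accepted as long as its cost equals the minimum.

cost=1380; order=A,C,B; methods=nl_idx,nl_idx

Selinger DP (subsets sized 1..n):
  {C}: scan cost=150, card=150
  {B}: scan cost=120, card=120
  {A}: scan cost=20, card=20
  {BC}: card=1200; try (B,hash)→1980, (C,nl_idx)→2280, (B,nl_idx)→2400, (C,merge)→2430, (B,merge)→2460, (C,hash)→2640 …(+2); best=1980 via (B,hash)
  {AC}: card=100; try (C,nl_idx)→280, (A,hash)→500, (C,merge)→1490, (A,merge)→1620, (C,hash)→2440, (C,nl)→3020 …(+1); best=280 via (C,nl_idx)
  {AB}: card=1200; try (A,hash)→440, (B,merge)→1100, (A,merge)→1200, (B,nl_idx)→1360, (B,hash)→1720, (B,nl)→2420 …(+1); best=440 via (A,hash)
  {ABC}: card=400; try (B,nl_idx)→1380, (B,merge)→2040, (B,hash)→2060, (A,hash)→3380, (C,hash)→4040, (C,nl_idx)→10440 …(+5); best=1380 via (B,nl_idx)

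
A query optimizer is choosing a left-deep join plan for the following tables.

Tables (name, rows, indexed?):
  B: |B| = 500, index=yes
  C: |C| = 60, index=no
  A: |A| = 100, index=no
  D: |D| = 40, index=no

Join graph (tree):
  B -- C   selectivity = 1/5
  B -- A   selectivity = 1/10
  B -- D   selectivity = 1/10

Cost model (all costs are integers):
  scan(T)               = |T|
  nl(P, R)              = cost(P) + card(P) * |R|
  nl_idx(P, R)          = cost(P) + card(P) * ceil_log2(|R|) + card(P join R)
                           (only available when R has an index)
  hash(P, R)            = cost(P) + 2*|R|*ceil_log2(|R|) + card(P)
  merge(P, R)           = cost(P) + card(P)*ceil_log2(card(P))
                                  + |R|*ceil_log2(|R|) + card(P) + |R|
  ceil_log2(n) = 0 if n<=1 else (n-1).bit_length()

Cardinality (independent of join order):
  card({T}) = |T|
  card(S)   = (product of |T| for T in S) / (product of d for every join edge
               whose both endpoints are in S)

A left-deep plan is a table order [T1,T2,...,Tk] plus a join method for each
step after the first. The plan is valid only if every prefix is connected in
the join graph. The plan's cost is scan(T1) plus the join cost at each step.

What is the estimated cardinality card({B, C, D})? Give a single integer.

Tables in S: B(500), C(60), D(40)
Edges inside S: B-C(d=5), B-D(d=10)
numerator = 500 * 60 * 40 = 1200000
denominator = 5 * 10 = 50
card(S) = 1200000 / 50 = 24000

24000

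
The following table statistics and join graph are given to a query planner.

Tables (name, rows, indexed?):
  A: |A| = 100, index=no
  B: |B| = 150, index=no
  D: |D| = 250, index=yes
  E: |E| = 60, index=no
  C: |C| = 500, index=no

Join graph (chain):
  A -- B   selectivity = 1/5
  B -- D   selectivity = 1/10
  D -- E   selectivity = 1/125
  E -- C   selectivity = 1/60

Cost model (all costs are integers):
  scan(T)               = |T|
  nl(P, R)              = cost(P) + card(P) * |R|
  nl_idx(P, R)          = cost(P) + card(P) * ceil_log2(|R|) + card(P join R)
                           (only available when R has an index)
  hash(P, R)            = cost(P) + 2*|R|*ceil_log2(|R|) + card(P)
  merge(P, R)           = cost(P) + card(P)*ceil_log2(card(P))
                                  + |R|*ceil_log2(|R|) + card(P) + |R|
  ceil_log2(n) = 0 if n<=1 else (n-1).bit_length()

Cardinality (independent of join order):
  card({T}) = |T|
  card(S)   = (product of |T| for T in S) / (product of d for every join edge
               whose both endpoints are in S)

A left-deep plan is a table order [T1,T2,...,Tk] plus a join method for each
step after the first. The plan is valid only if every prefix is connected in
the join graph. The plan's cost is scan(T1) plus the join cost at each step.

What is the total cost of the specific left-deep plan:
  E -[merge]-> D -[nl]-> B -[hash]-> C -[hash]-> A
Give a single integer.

47930

step 1: scan E: cost=60, card=60
step 2: join D via merge
    card(P join D) = 60*250/(125) = 120
    cost = 60 + 60*6 + 250*8 + 60 + 250 = 2730
step 3: join B via nl
    card(P join B) = 120*150/(10) = 1800
    cost = 2730 + 120*150 = 20730
step 4: join C via hash
    card(P join C) = 1800*500/(60) = 15000
    cost = 20730 + 2*500*9 + 1800 = 31530
step 5: join A via hash
    card(P join A) = 15000*100/(5) = 300000
    cost = 31530 + 2*100*7 + 15000 = 47930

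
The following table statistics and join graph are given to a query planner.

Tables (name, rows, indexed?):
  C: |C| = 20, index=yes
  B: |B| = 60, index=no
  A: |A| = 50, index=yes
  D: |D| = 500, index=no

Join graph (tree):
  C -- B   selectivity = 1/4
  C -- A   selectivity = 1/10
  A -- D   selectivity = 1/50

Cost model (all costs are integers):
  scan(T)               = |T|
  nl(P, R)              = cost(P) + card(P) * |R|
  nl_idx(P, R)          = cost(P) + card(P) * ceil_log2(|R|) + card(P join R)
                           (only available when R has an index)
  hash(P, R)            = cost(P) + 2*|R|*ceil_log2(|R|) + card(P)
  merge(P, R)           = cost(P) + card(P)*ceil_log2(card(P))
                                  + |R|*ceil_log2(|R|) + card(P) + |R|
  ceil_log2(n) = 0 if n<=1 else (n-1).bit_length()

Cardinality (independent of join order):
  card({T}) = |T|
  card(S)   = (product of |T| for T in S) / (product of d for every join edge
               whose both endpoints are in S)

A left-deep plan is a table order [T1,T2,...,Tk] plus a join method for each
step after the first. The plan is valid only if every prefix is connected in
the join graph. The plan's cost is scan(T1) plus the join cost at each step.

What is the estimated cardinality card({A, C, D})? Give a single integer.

Tables in S: A(50), C(20), D(500)
Edges inside S: C-A(d=10), A-D(d=50)
numerator = 50 * 20 * 500 = 500000
denominator = 10 * 50 = 500
card(S) = 500000 / 500 = 1000

1000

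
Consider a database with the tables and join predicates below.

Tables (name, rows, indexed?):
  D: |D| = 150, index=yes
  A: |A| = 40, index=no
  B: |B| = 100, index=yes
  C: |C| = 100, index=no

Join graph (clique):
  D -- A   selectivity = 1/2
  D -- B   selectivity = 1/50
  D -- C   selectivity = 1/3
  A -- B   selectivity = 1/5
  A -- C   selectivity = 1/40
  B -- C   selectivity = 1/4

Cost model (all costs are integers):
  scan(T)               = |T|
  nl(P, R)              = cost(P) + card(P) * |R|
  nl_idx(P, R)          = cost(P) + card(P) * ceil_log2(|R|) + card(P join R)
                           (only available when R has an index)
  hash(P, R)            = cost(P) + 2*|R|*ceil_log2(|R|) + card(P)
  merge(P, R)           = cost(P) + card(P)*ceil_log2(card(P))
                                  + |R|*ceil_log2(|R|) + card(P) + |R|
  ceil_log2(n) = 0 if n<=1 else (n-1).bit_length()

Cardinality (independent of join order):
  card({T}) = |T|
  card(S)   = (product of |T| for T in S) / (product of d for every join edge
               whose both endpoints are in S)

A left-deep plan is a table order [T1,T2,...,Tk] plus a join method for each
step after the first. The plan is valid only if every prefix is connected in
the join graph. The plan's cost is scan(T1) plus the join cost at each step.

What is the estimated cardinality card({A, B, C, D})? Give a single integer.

250

Tables in S: A(40), B(100), C(100), D(150)
Edges inside S: D-A(d=2), D-B(d=50), D-C(d=3), A-B(d=5), A-C(d=40), B-C(d=4)
numerator = 40 * 100 * 100 * 150 = 60000000
denominator = 2 * 50 * 3 * 5 * 40 * 4 = 240000
card(S) = 60000000 / 240000 = 250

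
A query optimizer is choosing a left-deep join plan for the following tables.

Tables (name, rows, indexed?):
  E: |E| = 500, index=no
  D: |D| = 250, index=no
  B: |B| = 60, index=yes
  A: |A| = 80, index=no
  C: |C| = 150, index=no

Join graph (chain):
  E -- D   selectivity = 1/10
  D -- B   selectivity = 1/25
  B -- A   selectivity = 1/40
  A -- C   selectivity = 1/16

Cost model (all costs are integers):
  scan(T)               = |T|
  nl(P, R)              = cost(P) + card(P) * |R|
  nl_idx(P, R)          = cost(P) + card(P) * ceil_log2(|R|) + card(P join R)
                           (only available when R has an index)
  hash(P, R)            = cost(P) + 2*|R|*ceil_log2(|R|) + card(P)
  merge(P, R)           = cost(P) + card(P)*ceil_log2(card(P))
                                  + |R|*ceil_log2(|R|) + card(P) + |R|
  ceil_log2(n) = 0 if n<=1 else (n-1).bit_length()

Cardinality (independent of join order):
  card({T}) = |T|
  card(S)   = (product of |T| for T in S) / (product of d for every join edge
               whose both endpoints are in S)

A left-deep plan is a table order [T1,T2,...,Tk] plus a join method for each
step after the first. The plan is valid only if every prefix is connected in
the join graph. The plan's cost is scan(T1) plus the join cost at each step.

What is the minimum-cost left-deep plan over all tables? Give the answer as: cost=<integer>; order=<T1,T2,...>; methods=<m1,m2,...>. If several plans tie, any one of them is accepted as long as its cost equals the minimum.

Selinger DP (subsets sized 1..n):
  {E}: scan cost=500, card=500
  {D}: scan cost=250, card=250
  {B}: scan cost=60, card=60
  {A}: scan cost=80, card=80
  {C}: scan cost=150, card=150
  {DE}: card=12500; try (D,hash)→5000, (E,merge)→7500, (D,merge)→7750, (E,hash)→9500, (E,nl)→125250, (D,nl)→125500; best=5000 via (D,hash)
  {BD}: card=600; try (B,hash)→1220, (B,nl_idx)→2350, (D,merge)→2730, (B,merge)→2920, (D,hash)→4120, (D,nl)→15060 …(+1); best=1220 via (B,hash)
  {AB}: card=120; try (B,nl_idx)→680, (B,hash)→880, (A,merge)→1120, (B,merge)→1140, (A,hash)→1240, (A,nl)→4860 …(+1); best=680 via (B,nl_idx)
  {AC}: card=750; try (A,hash)→1420, (C,merge)→2070, (A,merge)→2140, (C,hash)→2560, (C,nl)→12080, (A,nl)→12150; best=1420 via (A,hash)
  {BDE}: card=30000; try (E,hash)→10820, (E,merge)→12820, (B,hash)→18220, (B,nl_idx)→110000, (B,merge)→192920, (E,nl)→301220 …(+1); best=10820 via (E,hash)
  {ABD}: card=1200; try (A,hash)→2940, (D,merge)→3890, (D,hash)→4800, (A,merge)→8460, (D,nl)→30680, (A,nl)→49220; best=2940 via (A,hash)
  {ABC}: card=1125; try (B,hash)→2890, (C,merge)→2990, (C,hash)→3200, (B,nl_idx)→7045, (B,merge)→10090, (C,nl)→18680 …(+1); best=2890 via (B,hash)
  {ABDE}: card=60000; try (E,hash)→13140, (E,merge)→22340, (A,hash)→41940, (A,merge)→491460, (E,nl)→602940, (A,nl)→2410820; best=13140 via (E,hash)
  {ABCD}: card=11250; try (C,hash)→6540, (D,hash)→8015, (D,merge)→18640, (C,merge)→18690, (C,nl)→182940, (D,nl)→284140; best=6540 via (C,hash)
  {ABCDE}: card=562500; try (E,hash)→26790, (C,hash)→75540, (E,merge)→180290, (C,merge)→1034490, (E,nl)→5631540, (C,nl)→9013140; best=26790 via (E,hash)

cost=26790; order=D,B,A,C,E; methods=hash,hash,hash,hash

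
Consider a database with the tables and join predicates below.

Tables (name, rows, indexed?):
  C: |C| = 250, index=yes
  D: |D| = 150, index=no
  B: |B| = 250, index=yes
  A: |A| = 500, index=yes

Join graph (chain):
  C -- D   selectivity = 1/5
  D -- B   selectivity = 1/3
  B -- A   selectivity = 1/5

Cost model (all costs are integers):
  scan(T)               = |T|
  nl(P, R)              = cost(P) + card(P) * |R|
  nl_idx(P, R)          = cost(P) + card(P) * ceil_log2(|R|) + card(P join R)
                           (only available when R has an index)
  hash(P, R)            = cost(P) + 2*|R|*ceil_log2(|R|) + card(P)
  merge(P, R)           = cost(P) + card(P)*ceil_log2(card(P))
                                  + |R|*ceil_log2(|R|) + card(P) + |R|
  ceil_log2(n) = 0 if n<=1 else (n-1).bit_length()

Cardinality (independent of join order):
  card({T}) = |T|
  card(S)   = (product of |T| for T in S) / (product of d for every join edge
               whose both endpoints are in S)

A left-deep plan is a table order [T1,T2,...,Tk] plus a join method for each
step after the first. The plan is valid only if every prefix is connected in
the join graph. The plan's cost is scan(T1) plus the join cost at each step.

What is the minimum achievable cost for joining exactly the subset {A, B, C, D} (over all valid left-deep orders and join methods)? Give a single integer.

648400

Selinger DP over subsets of {A,B,C,D}:
  {C}: scan cost=250, card=250
  {D}: scan cost=150, card=150
  {B}: scan cost=250, card=250
  {A}: scan cost=500, card=500
  {CD}: card=7500; try (D,hash)→2900, (C,merge)→3750, (D,merge)→3850, (C,hash)→4300, (C,nl_idx)→8850, (C,nl)→37650 …(+1); best=2900 via (D,hash)
  {BD}: card=12500; try (D,hash)→2900, (B,merge)→3750, (D,merge)→3850, (B,hash)→4300, (B,nl_idx)→13850, (B,nl)→37650 …(+1); best=2900 via (D,hash)
  {AB}: card=25000; try (B,hash)→5000, (A,merge)→7500, (B,merge)→7750, (A,hash)→9500, (A,nl_idx)→27500, (B,nl_idx)→29500 …(+2); best=5000 via (B,hash)
  {BCD}: card=625000; try (B,hash)→14400, (C,hash)→19400, (B,merge)→110150, (C,merge)→192650, (B,nl_idx)→687900, (C,nl_idx)→727900 …(+2); best=14400 via (B,hash)
  {ABD}: card=1250000; try (A,hash)→24400, (D,hash)→32400, (A,merge)→195400, (D,merge)→406350, (A,nl_idx)→1365400, (D,nl)→3755000 …(+1); best=24400 via (A,hash)
  {ABCD}: card=62500000; try (A,hash)→648400, (C,hash)→1278400, (A,merge)→13144400, (C,merge)→27526650, (A,nl_idx)→68139400, (C,nl_idx)→72524400 …(+2); best=648400 via (A,hash)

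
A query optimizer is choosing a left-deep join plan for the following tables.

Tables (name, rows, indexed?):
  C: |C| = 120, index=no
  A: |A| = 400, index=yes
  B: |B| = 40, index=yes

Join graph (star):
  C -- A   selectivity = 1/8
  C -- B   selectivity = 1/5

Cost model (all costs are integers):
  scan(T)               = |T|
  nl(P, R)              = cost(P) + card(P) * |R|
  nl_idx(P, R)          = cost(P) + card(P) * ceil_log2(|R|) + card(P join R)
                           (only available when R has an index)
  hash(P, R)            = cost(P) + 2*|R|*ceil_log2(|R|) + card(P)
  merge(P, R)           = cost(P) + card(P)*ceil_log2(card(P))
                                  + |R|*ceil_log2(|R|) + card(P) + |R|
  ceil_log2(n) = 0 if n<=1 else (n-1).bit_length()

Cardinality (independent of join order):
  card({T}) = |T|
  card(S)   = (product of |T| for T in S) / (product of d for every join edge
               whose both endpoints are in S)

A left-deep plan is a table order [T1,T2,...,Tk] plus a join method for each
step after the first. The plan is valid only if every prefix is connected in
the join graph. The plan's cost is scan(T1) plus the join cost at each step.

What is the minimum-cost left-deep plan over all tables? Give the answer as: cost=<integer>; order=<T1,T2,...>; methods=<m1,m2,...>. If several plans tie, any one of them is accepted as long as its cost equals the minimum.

Selinger DP (subsets sized 1..n):
  {C}: scan cost=120, card=120
  {A}: scan cost=400, card=400
  {B}: scan cost=40, card=40
  {AC}: card=6000; try (C,hash)→2480, (A,merge)→5080, (C,merge)→5360, (A,nl_idx)→7200, (A,hash)→7440, (A,nl)→48120 …(+1); best=2480 via (C,hash)
  {BC}: card=960; try (B,hash)→720, (C,merge)→1280, (B,merge)→1360, (C,hash)→1760, (B,nl_idx)→1800, (C,nl)→4840 …(+1); best=720 via (B,hash)
  {ABC}: card=48000; try (A,hash)→8880, (B,hash)→8960, (A,merge)→15280, (A,nl_idx)→57360, (B,nl_idx)→86480, (B,merge)→86760 …(+2); best=8880 via (A,hash)

cost=8880; order=C,B,A; methods=hash,hash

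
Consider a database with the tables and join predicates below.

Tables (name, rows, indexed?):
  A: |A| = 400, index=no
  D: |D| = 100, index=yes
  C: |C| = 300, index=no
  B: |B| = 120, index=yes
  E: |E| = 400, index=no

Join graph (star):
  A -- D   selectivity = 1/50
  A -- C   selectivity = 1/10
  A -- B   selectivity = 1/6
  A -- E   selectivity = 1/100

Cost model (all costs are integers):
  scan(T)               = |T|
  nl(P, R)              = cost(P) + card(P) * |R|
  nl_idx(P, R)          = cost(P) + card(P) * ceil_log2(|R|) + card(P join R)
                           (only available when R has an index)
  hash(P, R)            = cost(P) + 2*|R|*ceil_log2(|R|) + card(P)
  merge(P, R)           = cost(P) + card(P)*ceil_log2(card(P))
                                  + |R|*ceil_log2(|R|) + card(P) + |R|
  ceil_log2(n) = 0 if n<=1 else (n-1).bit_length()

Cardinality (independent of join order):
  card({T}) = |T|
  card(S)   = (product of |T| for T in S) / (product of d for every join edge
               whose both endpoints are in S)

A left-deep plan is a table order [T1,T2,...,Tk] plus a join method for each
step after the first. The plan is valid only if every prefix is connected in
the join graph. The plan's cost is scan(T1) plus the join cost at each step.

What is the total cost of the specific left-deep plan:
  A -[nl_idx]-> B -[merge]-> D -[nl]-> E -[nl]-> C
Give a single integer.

step 1: scan A: cost=400, card=400
step 2: join B via nl_idx
    card(P join B) = 400*120/(6) = 8000
    cost = 400 + 400*7 + 8000 = 11200
step 3: join D via merge
    card(P join D) = 8000*100/(50) = 16000
    cost = 11200 + 8000*13 + 100*7 + 8000 + 100 = 124000
step 4: join E via nl
    card(P join E) = 16000*400/(100) = 64000
    cost = 124000 + 16000*400 = 6524000
step 5: join C via nl
    card(P join C) = 64000*300/(10) = 1920000
    cost = 6524000 + 64000*300 = 25724000

25724000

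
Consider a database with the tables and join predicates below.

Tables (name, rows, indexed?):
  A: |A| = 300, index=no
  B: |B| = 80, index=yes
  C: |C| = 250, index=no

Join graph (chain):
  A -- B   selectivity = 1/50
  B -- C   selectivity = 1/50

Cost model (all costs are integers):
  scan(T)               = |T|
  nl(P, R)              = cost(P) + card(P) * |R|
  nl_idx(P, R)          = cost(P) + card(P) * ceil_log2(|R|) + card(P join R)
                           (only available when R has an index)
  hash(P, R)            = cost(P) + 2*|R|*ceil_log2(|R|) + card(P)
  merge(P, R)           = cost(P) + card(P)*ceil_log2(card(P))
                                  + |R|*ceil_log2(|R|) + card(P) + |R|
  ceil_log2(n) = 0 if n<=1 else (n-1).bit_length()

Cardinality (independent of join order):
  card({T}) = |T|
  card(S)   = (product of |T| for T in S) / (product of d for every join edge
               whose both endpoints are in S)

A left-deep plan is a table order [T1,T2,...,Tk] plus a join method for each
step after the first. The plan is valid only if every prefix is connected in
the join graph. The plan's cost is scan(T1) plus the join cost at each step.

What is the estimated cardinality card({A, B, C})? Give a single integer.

Tables in S: A(300), B(80), C(250)
Edges inside S: A-B(d=50), B-C(d=50)
numerator = 300 * 80 * 250 = 6000000
denominator = 50 * 50 = 2500
card(S) = 6000000 / 2500 = 2400

2400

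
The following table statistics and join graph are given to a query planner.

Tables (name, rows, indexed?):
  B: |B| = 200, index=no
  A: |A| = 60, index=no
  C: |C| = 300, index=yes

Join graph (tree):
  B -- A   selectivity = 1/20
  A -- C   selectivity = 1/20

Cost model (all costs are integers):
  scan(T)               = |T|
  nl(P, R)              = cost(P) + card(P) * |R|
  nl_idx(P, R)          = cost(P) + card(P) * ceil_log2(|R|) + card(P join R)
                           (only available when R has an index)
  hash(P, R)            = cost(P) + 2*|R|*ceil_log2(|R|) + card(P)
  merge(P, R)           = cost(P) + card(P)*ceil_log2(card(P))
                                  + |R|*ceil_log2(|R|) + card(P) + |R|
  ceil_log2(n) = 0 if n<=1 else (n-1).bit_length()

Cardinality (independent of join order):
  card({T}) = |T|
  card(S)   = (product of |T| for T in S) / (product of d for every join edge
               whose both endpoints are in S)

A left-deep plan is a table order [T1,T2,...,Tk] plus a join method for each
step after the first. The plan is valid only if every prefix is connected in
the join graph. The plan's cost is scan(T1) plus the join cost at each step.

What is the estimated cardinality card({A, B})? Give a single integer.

600

Tables in S: A(60), B(200)
Edges inside S: B-A(d=20)
numerator = 60 * 200 = 12000
denominator = 20 = 20
card(S) = 12000 / 20 = 600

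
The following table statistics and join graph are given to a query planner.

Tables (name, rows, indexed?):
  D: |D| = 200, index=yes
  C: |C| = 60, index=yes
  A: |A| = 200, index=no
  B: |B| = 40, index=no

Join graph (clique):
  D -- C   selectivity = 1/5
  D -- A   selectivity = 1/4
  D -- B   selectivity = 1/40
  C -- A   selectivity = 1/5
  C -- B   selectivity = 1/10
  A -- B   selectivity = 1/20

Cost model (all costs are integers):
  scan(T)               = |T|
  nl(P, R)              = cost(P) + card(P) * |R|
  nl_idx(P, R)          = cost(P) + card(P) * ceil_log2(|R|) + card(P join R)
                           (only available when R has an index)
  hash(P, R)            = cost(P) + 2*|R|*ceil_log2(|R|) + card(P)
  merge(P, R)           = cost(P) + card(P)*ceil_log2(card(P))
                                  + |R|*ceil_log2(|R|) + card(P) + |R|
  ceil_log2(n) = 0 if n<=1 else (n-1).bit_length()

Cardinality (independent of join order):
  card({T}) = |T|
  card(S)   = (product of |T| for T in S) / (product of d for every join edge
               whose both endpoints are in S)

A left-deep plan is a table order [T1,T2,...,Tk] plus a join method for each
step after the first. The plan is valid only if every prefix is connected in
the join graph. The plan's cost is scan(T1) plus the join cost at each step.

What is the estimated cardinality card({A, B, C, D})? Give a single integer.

Tables in S: A(200), B(40), C(60), D(200)
Edges inside S: D-C(d=5), D-A(d=4), D-B(d=40), C-A(d=5), C-B(d=10), A-B(d=20)
numerator = 200 * 40 * 60 * 200 = 96000000
denominator = 5 * 4 * 40 * 5 * 10 * 20 = 800000
card(S) = 96000000 / 800000 = 120

120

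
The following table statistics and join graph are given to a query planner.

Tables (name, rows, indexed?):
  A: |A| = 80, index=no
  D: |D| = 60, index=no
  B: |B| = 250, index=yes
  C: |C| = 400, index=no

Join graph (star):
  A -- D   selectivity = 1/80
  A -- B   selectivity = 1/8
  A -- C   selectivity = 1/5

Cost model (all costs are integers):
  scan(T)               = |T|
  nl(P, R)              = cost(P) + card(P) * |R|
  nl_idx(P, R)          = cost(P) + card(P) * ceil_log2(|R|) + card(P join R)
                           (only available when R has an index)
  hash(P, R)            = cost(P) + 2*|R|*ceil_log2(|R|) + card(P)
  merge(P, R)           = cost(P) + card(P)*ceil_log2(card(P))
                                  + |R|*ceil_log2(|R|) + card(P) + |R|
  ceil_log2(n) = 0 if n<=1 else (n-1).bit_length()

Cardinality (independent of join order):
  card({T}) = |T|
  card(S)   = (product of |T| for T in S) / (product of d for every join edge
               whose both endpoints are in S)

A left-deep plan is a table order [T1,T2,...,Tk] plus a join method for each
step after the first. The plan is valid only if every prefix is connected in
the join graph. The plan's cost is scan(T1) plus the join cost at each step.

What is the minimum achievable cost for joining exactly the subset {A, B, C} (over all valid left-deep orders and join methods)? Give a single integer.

11320

Selinger DP over subsets of {A,B,C}:
  {A}: scan cost=80, card=80
  {B}: scan cost=250, card=250
  {C}: scan cost=400, card=400
  {AB}: card=2500; try (A,hash)→1620, (B,merge)→2970, (A,merge)→3140, (B,nl_idx)→3220, (B,hash)→4160, (B,nl)→20080 …(+1); best=1620 via (A,hash)
  {AC}: card=6400; try (A,hash)→1920, (C,merge)→4720, (A,merge)→5040, (C,hash)→7360, (C,nl)→32080, (A,nl)→32400; best=1920 via (A,hash)
  {ABC}: card=200000; try (C,hash)→11320, (B,hash)→12320, (C,merge)→38120, (B,merge)→93770, (B,nl_idx)→253120, (C,nl)→1001620 …(+1); best=11320 via (C,hash)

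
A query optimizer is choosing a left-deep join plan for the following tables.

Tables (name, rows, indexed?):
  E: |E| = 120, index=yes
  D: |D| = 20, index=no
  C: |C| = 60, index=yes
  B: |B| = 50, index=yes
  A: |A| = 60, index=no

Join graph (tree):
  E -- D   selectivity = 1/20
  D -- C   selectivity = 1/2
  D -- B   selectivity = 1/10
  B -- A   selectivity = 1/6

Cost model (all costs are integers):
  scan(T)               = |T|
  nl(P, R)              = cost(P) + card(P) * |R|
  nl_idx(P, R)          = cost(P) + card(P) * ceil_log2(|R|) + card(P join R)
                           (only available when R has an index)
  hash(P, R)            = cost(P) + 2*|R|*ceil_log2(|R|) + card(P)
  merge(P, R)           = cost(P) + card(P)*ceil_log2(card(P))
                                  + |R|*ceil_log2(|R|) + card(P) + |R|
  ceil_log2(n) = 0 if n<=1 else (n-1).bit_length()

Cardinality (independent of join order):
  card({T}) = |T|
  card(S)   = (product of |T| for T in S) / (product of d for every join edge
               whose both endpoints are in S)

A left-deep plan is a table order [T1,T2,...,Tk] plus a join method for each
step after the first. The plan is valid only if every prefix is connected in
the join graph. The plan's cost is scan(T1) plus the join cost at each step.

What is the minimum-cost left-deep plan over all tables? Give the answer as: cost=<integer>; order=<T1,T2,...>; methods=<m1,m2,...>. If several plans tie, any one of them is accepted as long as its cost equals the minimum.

cost=9040; order=D,E,B,A,C; methods=nl_idx,hash,hash,hash

Selinger DP (subsets sized 1..n):
  {E}: scan cost=120, card=120
  {D}: scan cost=20, card=20
  {C}: scan cost=60, card=60
  {B}: scan cost=50, card=50
  {A}: scan cost=60, card=60
  {DE}: card=120; try (E,nl_idx)→280, (D,hash)→440, (E,merge)→1100, (D,merge)→1200, (E,hash)→1720, (E,nl)→2420 …(+1); best=280 via (E,nl_idx)
  {CD}: card=600; try (D,hash)→320, (C,merge)→560, (D,merge)→600, (C,nl_idx)→740, (C,hash)→760, (C,nl)→1220 …(+1); best=320 via (D,hash)
  {BD}: card=100; try (B,nl_idx)→240, (D,hash)→300, (B,merge)→490, (D,merge)→520, (B,hash)→640, (B,nl)→1020 …(+1); best=240 via (B,nl_idx)
  {AB}: card=500; try (B,hash)→720, (A,hash)→820, (A,merge)→820, (B,merge)→830, (B,nl_idx)→920, (A,nl)→3050 …(+1); best=720 via (B,hash)
  {CDE}: card=3600; try (C,hash)→1120, (C,merge)→1660, (E,hash)→2600, (C,nl_idx)→4600, (C,nl)→7480, (E,merge)→7880 …(+2); best=1120 via (C,hash)
  {BDE}: card=600; try (B,hash)→1000, (E,nl_idx)→1540, (B,merge)→1590, (B,nl_idx)→1600, (E,merge)→2000, (E,hash)→2020 …(+2); best=1000 via (B,hash)
  {BCD}: card=3000; try (C,hash)→1060, (C,merge)→1460, (B,hash)→1520, (C,nl_idx)→3840, (C,nl)→6240, (B,nl_idx)→6920 …(+2); best=1060 via (C,hash)
  {ABD}: card=1000; try (A,hash)→1060, (D,hash)→1420, (A,merge)→1460, (D,merge)→5840, (A,nl)→6240, (D,nl)→10720; best=1060 via (A,hash)
  {BCDE}: card=18000; try (C,hash)→2320, (B,hash)→5320, (E,hash)→5740, (C,merge)→8020, (C,nl_idx)→22600, (C,nl)→37000 …(+6); best=2320 via (C,hash)
  {ABDE}: card=6000; try (A,hash)→2320, (E,hash)→3740, (A,merge)→8020, (E,merge)→13020, (E,nl_idx)→14060, (A,nl)→37000 …(+1); best=2320 via (A,hash)
  {ABCD}: card=30000; try (C,hash)→2780, (A,hash)→4780, (C,merge)→12480, (C,nl_idx)→37060, (A,merge)→40480, (C,nl)→61060 …(+1); best=2780 via (C,hash)
  {ABCDE}: card=180000; try (C,hash)→9040, (A,hash)→21040, (E,hash)→34460, (C,merge)→86740, (C,nl_idx)→218320, (A,merge)→290740 …(+5); best=9040 via (C,hash)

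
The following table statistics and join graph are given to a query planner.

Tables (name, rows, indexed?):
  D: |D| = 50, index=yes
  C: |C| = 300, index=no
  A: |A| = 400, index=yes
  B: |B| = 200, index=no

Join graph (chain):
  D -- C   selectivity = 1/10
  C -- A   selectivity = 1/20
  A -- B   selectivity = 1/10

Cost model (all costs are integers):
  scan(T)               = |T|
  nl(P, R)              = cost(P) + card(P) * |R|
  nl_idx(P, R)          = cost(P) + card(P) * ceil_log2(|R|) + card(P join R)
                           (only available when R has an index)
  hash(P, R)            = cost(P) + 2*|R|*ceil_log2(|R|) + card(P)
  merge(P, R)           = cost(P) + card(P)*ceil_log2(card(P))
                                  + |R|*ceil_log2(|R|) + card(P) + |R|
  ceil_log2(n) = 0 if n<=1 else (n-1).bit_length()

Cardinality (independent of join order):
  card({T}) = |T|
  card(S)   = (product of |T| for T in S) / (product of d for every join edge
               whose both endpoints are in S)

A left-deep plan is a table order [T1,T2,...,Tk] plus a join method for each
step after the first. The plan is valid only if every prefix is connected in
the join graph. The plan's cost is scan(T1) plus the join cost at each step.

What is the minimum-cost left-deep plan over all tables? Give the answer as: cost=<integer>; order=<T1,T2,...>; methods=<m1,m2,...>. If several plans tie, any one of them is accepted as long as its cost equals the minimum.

Selinger DP (subsets sized 1..n):
  {D}: scan cost=50, card=50
  {C}: scan cost=300, card=300
  {A}: scan cost=400, card=400
  {B}: scan cost=200, card=200
  {CD}: card=1500; try (D,hash)→1200, (C,merge)→3400, (D,nl_idx)→3600, (D,merge)→3650, (C,hash)→5500, (C,nl)→15050 …(+1); best=1200 via (D,hash)
  {AC}: card=6000; try (C,hash)→6200, (A,merge)→7300, (C,merge)→7400, (A,hash)→7800, (A,nl_idx)→9000, (A,nl)→120300 …(+1); best=6200 via (C,hash)
  {AB}: card=8000; try (B,hash)→4000, (A,merge)→6000, (B,merge)→6200, (A,hash)→7600, (A,nl_idx)→10000, (A,nl)→80200 …(+1); best=4000 via (B,hash)
  {ACD}: card=30000; try (A,hash)→9900, (D,hash)→12800, (A,merge)→23200, (A,nl_idx)→44700, (D,nl_idx)→72200, (D,merge)→90550 …(+2); best=9900 via (A,hash)
  {ABC}: card=120000; try (B,hash)→15400, (C,hash)→17400, (B,merge)→92000, (C,merge)→119000, (B,nl)→1206200, (C,nl)→2404000; best=15400 via (B,hash)
  {ABCD}: card=600000; try (B,hash)→43100, (D,hash)→136000, (B,merge)→491700, (D,nl_idx)→1335400, (D,merge)→2175750, (B,nl)→6009900 …(+1); best=43100 via (B,hash)

cost=43100; order=C,D,A,B; methods=hash,hash,hash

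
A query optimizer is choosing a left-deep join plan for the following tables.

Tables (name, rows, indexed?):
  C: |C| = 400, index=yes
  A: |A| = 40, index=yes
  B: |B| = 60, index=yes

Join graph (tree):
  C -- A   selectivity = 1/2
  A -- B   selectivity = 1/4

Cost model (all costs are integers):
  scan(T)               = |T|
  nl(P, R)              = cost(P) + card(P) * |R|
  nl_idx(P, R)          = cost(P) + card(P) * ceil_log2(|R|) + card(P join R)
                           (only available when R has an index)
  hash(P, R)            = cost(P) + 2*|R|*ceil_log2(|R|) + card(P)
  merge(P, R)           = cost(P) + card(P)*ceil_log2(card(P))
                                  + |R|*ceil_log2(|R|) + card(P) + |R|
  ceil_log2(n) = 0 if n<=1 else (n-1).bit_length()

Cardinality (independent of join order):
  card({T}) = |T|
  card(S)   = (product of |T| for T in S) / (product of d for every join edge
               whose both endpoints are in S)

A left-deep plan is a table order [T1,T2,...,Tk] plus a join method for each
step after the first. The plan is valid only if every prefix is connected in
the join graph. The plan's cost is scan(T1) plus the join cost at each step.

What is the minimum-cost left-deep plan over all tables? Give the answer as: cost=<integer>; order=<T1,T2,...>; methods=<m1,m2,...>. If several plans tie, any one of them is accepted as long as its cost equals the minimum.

Selinger DP (subsets sized 1..n):
  {C}: scan cost=400, card=400
  {A}: scan cost=40, card=40
  {B}: scan cost=60, card=60
  {AC}: card=8000; try (A,hash)→1280, (C,merge)→4320, (A,merge)→4680, (C,hash)→7280, (C,nl_idx)→8400, (A,nl_idx)→10800 …(+2); best=1280 via (A,hash)
  {AB}: card=600; try (A,hash)→600, (B,merge)→740, (A,merge)→760, (B,hash)→800, (B,nl_idx)→880, (A,nl_idx)→1020 …(+2); best=600 via (A,hash)
  {ABC}: card=120000; try (C,hash)→8400, (B,hash)→10000, (C,merge)→11200, (B,merge)→113700, (C,nl_idx)→126000, (B,nl_idx)→169280 …(+2); best=8400 via (C,hash)

cost=8400; order=B,A,C; methods=hash,hash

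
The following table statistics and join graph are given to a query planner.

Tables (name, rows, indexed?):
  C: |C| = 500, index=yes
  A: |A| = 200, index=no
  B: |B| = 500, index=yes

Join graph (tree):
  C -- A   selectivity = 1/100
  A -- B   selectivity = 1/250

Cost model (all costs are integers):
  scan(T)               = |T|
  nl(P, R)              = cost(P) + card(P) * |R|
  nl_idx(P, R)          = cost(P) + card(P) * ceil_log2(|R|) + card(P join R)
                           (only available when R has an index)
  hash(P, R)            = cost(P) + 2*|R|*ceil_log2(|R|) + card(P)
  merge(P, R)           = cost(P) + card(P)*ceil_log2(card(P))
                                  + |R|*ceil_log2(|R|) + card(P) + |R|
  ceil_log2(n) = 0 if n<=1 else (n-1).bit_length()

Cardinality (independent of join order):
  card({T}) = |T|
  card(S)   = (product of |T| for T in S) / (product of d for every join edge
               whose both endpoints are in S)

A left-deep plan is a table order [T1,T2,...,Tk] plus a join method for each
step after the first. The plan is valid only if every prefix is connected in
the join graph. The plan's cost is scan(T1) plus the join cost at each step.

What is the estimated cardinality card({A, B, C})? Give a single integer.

Tables in S: A(200), B(500), C(500)
Edges inside S: C-A(d=100), A-B(d=250)
numerator = 200 * 500 * 500 = 50000000
denominator = 100 * 250 = 25000
card(S) = 50000000 / 25000 = 2000

2000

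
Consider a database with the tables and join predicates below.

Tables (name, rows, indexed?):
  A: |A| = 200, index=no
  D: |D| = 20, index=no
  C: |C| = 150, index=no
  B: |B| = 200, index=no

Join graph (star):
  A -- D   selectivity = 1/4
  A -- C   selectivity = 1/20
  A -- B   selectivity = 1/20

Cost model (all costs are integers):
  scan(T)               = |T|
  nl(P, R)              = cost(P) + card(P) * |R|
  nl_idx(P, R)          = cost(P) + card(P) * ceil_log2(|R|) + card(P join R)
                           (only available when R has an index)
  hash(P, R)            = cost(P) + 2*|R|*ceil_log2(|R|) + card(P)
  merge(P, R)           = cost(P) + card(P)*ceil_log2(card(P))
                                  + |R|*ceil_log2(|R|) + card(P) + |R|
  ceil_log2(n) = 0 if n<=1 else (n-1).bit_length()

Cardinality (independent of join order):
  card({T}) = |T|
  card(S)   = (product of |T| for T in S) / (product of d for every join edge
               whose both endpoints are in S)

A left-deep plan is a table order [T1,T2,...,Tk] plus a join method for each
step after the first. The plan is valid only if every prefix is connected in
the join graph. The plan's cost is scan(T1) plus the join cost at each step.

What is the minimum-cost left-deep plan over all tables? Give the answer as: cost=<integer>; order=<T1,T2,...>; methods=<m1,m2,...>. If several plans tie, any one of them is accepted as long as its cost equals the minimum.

cost=14700; order=A,D,C,B; methods=hash,hash,hash

Selinger DP (subsets sized 1..n):
  {A}: scan cost=200, card=200
  {D}: scan cost=20, card=20
  {C}: scan cost=150, card=150
  {B}: scan cost=200, card=200
  {AD}: card=1000; try (D,hash)→600, (A,merge)→1940, (D,merge)→2120, (A,hash)→3240, (A,nl)→4020, (D,nl)→4200; best=600 via (D,hash)
  {AC}: card=1500; try (C,hash)→2800, (A,merge)→3300, (C,merge)→3350, (A,hash)→3500, (A,nl)→30150, (C,nl)→30200; best=2800 via (C,hash)
  {AB}: card=2000; try (B,hash)→3600, (A,hash)→3600, (B,merge)→3800, (A,merge)→3800, (B,nl)→40200, (A,nl)→40200; best=3600 via (B,hash)
  {ACD}: card=7500; try (C,hash)→4000, (D,hash)→4500, (C,merge)→12950, (D,merge)→20920, (D,nl)→32800, (C,nl)→150600; best=4000 via (C,hash)
  {ABD}: card=10000; try (B,hash)→4800, (D,hash)→5800, (B,merge)→13400, (D,merge)→27720, (D,nl)→43600, (B,nl)→200600; best=4800 via (B,hash)
  {ABC}: card=15000; try (B,hash)→7500, (C,hash)→8000, (B,merge)→22600, (C,merge)→28950, (B,nl)→302800, (C,nl)→303600; best=7500 via (B,hash)
  {ABCD}: card=75000; try (B,hash)→14700, (C,hash)→17200, (D,hash)→22700, (B,merge)→110800, (C,merge)→156150, (D,merge)→232620 …(+3); best=14700 via (B,hash)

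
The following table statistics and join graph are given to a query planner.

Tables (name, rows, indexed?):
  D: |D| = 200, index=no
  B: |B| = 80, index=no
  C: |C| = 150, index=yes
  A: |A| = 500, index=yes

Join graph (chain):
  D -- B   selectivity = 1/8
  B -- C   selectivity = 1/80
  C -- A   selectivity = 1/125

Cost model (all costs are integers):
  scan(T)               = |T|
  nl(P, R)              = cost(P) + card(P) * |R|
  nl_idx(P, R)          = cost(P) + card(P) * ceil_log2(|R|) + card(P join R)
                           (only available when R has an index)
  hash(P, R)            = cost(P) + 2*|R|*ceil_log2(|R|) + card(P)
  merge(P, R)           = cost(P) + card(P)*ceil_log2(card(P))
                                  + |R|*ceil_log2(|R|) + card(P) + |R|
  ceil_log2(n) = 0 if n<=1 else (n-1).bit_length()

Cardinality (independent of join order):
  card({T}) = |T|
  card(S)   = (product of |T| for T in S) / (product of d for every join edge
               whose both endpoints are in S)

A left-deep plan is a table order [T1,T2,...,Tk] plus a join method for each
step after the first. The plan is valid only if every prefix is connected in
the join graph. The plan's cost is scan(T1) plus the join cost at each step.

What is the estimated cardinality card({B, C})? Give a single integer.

150

Tables in S: B(80), C(150)
Edges inside S: B-C(d=80)
numerator = 80 * 150 = 12000
denominator = 80 = 80
card(S) = 12000 / 80 = 150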